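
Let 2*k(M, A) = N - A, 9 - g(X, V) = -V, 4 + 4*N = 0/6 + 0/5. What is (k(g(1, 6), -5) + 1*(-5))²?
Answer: 9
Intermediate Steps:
N = -1 (N = -1 + (0/6 + 0/5)/4 = -1 + (0*(⅙) + 0*(⅕))/4 = -1 + (0 + 0)/4 = -1 + (¼)*0 = -1 + 0 = -1)
g(X, V) = 9 + V (g(X, V) = 9 - (-1)*V = 9 + V)
k(M, A) = -½ - A/2 (k(M, A) = (-1 - A)/2 = -½ - A/2)
(k(g(1, 6), -5) + 1*(-5))² = ((-½ - ½*(-5)) + 1*(-5))² = ((-½ + 5/2) - 5)² = (2 - 5)² = (-3)² = 9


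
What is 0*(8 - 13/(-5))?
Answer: 0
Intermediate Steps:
0*(8 - 13/(-5)) = 0*(8 - 13*(-⅕)) = 0*(8 + 13/5) = 0*(53/5) = 0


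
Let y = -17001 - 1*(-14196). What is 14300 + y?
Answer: 11495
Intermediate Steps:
y = -2805 (y = -17001 + 14196 = -2805)
14300 + y = 14300 - 2805 = 11495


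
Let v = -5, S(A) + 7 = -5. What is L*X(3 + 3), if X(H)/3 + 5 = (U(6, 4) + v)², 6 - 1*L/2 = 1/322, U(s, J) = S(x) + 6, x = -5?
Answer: 671988/161 ≈ 4173.8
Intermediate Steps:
S(A) = -12 (S(A) = -7 - 5 = -12)
U(s, J) = -6 (U(s, J) = -12 + 6 = -6)
L = 1931/161 (L = 12 - 2/322 = 12 - 2*1/322 = 12 - 1/161 = 1931/161 ≈ 11.994)
X(H) = 348 (X(H) = -15 + 3*(-6 - 5)² = -15 + 3*(-11)² = -15 + 3*121 = -15 + 363 = 348)
L*X(3 + 3) = (1931/161)*348 = 671988/161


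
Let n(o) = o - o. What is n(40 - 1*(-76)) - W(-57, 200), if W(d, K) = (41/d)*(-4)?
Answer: -164/57 ≈ -2.8772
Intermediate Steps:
n(o) = 0
W(d, K) = -164/d
n(40 - 1*(-76)) - W(-57, 200) = 0 - (-164)/(-57) = 0 - (-164)*(-1)/57 = 0 - 1*164/57 = 0 - 164/57 = -164/57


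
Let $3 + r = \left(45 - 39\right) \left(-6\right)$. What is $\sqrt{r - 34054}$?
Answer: $i \sqrt{34093} \approx 184.64 i$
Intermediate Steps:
$r = -39$ ($r = -3 + \left(45 - 39\right) \left(-6\right) = -3 + 6 \left(-6\right) = -3 - 36 = -39$)
$\sqrt{r - 34054} = \sqrt{-39 - 34054} = \sqrt{-34093} = i \sqrt{34093}$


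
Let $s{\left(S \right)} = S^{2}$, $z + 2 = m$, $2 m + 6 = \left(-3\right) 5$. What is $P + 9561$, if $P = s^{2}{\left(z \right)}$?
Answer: $\frac{543601}{16} \approx 33975.0$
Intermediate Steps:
$m = - \frac{21}{2}$ ($m = -3 + \frac{\left(-3\right) 5}{2} = -3 + \frac{1}{2} \left(-15\right) = -3 - \frac{15}{2} = - \frac{21}{2} \approx -10.5$)
$z = - \frac{25}{2}$ ($z = -2 - \frac{21}{2} = - \frac{25}{2} \approx -12.5$)
$P = \frac{390625}{16}$ ($P = \left(\left(- \frac{25}{2}\right)^{2}\right)^{2} = \left(\frac{625}{4}\right)^{2} = \frac{390625}{16} \approx 24414.0$)
$P + 9561 = \frac{390625}{16} + 9561 = \frac{543601}{16}$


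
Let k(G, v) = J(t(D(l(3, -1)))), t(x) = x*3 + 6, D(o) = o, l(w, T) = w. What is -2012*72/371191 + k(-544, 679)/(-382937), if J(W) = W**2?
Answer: -55557303543/142142767967 ≈ -0.39086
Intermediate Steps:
t(x) = 6 + 3*x (t(x) = 3*x + 6 = 6 + 3*x)
k(G, v) = 225 (k(G, v) = (6 + 3*3)**2 = (6 + 9)**2 = 15**2 = 225)
-2012*72/371191 + k(-544, 679)/(-382937) = -2012*72/371191 + 225/(-382937) = -144864*1/371191 + 225*(-1/382937) = -144864/371191 - 225/382937 = -55557303543/142142767967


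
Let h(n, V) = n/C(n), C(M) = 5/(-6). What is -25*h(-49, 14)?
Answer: -1470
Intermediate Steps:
C(M) = -⅚ (C(M) = 5*(-⅙) = -⅚)
h(n, V) = -6*n/5 (h(n, V) = n/(-⅚) = n*(-6/5) = -6*n/5)
-25*h(-49, 14) = -(-30)*(-49) = -25*294/5 = -1470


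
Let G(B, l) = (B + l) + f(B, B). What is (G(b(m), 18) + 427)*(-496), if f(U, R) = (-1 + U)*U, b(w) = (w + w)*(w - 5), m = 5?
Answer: -220720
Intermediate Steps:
b(w) = 2*w*(-5 + w) (b(w) = (2*w)*(-5 + w) = 2*w*(-5 + w))
f(U, R) = U*(-1 + U)
G(B, l) = B + l + B*(-1 + B) (G(B, l) = (B + l) + B*(-1 + B) = B + l + B*(-1 + B))
(G(b(m), 18) + 427)*(-496) = ((18 + (2*5*(-5 + 5))²) + 427)*(-496) = ((18 + (2*5*0)²) + 427)*(-496) = ((18 + 0²) + 427)*(-496) = ((18 + 0) + 427)*(-496) = (18 + 427)*(-496) = 445*(-496) = -220720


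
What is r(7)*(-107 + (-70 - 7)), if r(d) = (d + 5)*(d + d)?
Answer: -30912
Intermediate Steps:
r(d) = 2*d*(5 + d) (r(d) = (5 + d)*(2*d) = 2*d*(5 + d))
r(7)*(-107 + (-70 - 7)) = (2*7*(5 + 7))*(-107 + (-70 - 7)) = (2*7*12)*(-107 - 77) = 168*(-184) = -30912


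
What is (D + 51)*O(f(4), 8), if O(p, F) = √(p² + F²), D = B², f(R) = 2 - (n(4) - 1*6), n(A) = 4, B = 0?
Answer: 204*√5 ≈ 456.16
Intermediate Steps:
f(R) = 4 (f(R) = 2 - (4 - 1*6) = 2 - (4 - 6) = 2 - 1*(-2) = 2 + 2 = 4)
D = 0 (D = 0² = 0)
O(p, F) = √(F² + p²)
(D + 51)*O(f(4), 8) = (0 + 51)*√(8² + 4²) = 51*√(64 + 16) = 51*√80 = 51*(4*√5) = 204*√5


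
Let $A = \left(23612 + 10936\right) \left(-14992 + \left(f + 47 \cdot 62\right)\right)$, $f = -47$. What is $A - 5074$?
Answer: $-418899574$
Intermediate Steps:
$A = -418894500$ ($A = \left(23612 + 10936\right) \left(-14992 + \left(-47 + 47 \cdot 62\right)\right) = 34548 \left(-14992 + \left(-47 + 2914\right)\right) = 34548 \left(-14992 + 2867\right) = 34548 \left(-12125\right) = -418894500$)
$A - 5074 = -418894500 - 5074 = -418899574$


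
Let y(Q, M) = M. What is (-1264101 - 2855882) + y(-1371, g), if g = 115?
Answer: -4119868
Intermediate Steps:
(-1264101 - 2855882) + y(-1371, g) = (-1264101 - 2855882) + 115 = -4119983 + 115 = -4119868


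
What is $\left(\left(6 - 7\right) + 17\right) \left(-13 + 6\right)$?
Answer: $-112$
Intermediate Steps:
$\left(\left(6 - 7\right) + 17\right) \left(-13 + 6\right) = \left(-1 + 17\right) \left(-7\right) = 16 \left(-7\right) = -112$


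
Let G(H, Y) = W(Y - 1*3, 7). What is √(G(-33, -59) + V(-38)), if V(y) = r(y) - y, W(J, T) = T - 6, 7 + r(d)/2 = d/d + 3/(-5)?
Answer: √645/5 ≈ 5.0794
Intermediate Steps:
r(d) = -66/5 (r(d) = -14 + 2*(d/d + 3/(-5)) = -14 + 2*(1 + 3*(-⅕)) = -14 + 2*(1 - ⅗) = -14 + 2*(⅖) = -14 + ⅘ = -66/5)
W(J, T) = -6 + T
V(y) = -66/5 - y
G(H, Y) = 1 (G(H, Y) = -6 + 7 = 1)
√(G(-33, -59) + V(-38)) = √(1 + (-66/5 - 1*(-38))) = √(1 + (-66/5 + 38)) = √(1 + 124/5) = √(129/5) = √645/5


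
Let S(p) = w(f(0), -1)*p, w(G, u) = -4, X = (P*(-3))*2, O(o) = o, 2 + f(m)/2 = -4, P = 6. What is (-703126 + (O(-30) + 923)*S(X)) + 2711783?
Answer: 2137249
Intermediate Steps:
f(m) = -12 (f(m) = -4 + 2*(-4) = -4 - 8 = -12)
X = -36 (X = (6*(-3))*2 = -18*2 = -36)
S(p) = -4*p
(-703126 + (O(-30) + 923)*S(X)) + 2711783 = (-703126 + (-30 + 923)*(-4*(-36))) + 2711783 = (-703126 + 893*144) + 2711783 = (-703126 + 128592) + 2711783 = -574534 + 2711783 = 2137249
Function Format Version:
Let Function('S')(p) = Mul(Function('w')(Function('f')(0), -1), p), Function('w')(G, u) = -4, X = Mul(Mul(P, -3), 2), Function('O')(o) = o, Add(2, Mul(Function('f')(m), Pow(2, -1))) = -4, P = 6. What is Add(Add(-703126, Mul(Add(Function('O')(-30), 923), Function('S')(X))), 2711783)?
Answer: 2137249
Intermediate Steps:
Function('f')(m) = -12 (Function('f')(m) = Add(-4, Mul(2, -4)) = Add(-4, -8) = -12)
X = -36 (X = Mul(Mul(6, -3), 2) = Mul(-18, 2) = -36)
Function('S')(p) = Mul(-4, p)
Add(Add(-703126, Mul(Add(Function('O')(-30), 923), Function('S')(X))), 2711783) = Add(Add(-703126, Mul(Add(-30, 923), Mul(-4, -36))), 2711783) = Add(Add(-703126, Mul(893, 144)), 2711783) = Add(Add(-703126, 128592), 2711783) = Add(-574534, 2711783) = 2137249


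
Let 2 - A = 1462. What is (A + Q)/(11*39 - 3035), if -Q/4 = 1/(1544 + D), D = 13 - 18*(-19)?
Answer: 1386272/2474397 ≈ 0.56025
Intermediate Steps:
A = -1460 (A = 2 - 1*1462 = 2 - 1462 = -1460)
D = 355 (D = 13 + 342 = 355)
Q = -4/1899 (Q = -4/(1544 + 355) = -4/1899 ≈ -0.0021064)
(A + Q)/(11*39 - 3035) = (-1460 - 4/1899)/(11*39 - 3035) = -2772544/(1899*(429 - 3035)) = -2772544/1899/(-2606) = -2772544/1899*(-1/2606) = 1386272/2474397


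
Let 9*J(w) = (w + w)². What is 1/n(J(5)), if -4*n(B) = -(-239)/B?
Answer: -400/2151 ≈ -0.18596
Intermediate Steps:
J(w) = 4*w²/9 (J(w) = (w + w)²/9 = (2*w)²/9 = (4*w²)/9 = 4*w²/9)
n(B) = -239/(4*B) (n(B) = -(-1)*(-239/B)/4 = -239/(4*B))
1/n(J(5)) = 1/(-239/(4*((4/9)*5²))) = 1/(-239/(4*((4/9)*25))) = 1/(-239/(4*100/9)) = 1/(-239/4*9/100) = 1/(-2151/400) = -400/2151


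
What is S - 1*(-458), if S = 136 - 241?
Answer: 353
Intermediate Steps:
S = -105
S - 1*(-458) = -105 - 1*(-458) = -105 + 458 = 353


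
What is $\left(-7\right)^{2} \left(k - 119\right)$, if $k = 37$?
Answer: $-4018$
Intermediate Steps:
$\left(-7\right)^{2} \left(k - 119\right) = \left(-7\right)^{2} \left(37 - 119\right) = 49 \left(-82\right) = -4018$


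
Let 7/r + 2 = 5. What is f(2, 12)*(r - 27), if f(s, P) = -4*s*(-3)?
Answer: -592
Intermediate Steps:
r = 7/3 (r = 7/(-2 + 5) = 7/3 ≈ 2.3333)
f(s, P) = 12*s (f(s, P) = -(-12)*s = 12*s)
f(2, 12)*(r - 27) = (12*2)*(7/3 - 27) = 24*(-74/3) = -592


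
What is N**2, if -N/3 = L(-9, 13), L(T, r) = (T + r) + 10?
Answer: 1764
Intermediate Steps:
L(T, r) = 10 + T + r
N = -42 (N = -3*(10 - 9 + 13) = -3*14 = -42)
N**2 = (-42)**2 = 1764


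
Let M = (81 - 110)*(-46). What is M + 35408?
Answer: 36742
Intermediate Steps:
M = 1334 (M = -29*(-46) = 1334)
M + 35408 = 1334 + 35408 = 36742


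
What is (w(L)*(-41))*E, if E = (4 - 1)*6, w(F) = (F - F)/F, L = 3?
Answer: 0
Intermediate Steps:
w(F) = 0 (w(F) = 0/F = 0)
E = 18 (E = 3*6 = 18)
(w(L)*(-41))*E = (0*(-41))*18 = 0*18 = 0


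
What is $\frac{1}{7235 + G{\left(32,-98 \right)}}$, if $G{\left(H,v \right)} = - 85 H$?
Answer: $\frac{1}{4515} \approx 0.00022148$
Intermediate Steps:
$\frac{1}{7235 + G{\left(32,-98 \right)}} = \frac{1}{7235 - 2720} = \frac{1}{4515}$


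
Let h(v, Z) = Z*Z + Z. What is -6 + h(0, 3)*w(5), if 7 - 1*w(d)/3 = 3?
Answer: 138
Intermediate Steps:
h(v, Z) = Z + Z² (h(v, Z) = Z² + Z = Z + Z²)
w(d) = 12 (w(d) = 21 - 3*3 = 21 - 9 = 12)
-6 + h(0, 3)*w(5) = -6 + (3*(1 + 3))*12 = -6 + (3*4)*12 = -6 + 12*12 = -6 + 144 = 138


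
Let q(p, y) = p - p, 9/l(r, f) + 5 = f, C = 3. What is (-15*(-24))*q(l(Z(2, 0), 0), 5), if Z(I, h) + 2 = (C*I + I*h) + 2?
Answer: 0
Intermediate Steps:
Z(I, h) = 3*I + I*h (Z(I, h) = -2 + ((3*I + I*h) + 2) = -2 + (2 + 3*I + I*h) = 3*I + I*h)
l(r, f) = 9/(-5 + f)
q(p, y) = 0
(-15*(-24))*q(l(Z(2, 0), 0), 5) = -15*(-24)*0 = 360*0 = 0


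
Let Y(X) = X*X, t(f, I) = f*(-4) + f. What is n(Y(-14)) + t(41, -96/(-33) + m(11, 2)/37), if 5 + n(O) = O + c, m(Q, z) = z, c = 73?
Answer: 141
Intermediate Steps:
t(f, I) = -3*f (t(f, I) = -4*f + f = -3*f)
Y(X) = X**2
n(O) = 68 + O (n(O) = -5 + (O + 73) = -5 + (73 + O) = 68 + O)
n(Y(-14)) + t(41, -96/(-33) + m(11, 2)/37) = (68 + (-14)**2) - 3*41 = (68 + 196) - 123 = 264 - 123 = 141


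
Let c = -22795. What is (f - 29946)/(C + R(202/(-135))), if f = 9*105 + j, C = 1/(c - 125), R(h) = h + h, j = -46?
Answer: 5991815160/617321 ≈ 9706.2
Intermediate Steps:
R(h) = 2*h
C = -1/22920 (C = 1/(-22795 - 125) = 1/(-22920) = -1/22920 ≈ -4.3630e-5)
f = 899 (f = 9*105 - 46 = 945 - 46 = 899)
(f - 29946)/(C + R(202/(-135))) = (899 - 29946)/(-1/22920 + 2*(202/(-135))) = -29047/(-1/22920 + 2*(202*(-1/135))) = -29047/(-1/22920 + 2*(-202/135)) = -29047/(-1/22920 - 404/135) = -29047/(-617321/206280) = -29047*(-206280/617321) = 5991815160/617321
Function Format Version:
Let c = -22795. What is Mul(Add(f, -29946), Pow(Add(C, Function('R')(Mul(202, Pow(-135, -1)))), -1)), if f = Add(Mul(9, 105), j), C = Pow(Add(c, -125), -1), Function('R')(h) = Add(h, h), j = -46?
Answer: Rational(5991815160, 617321) ≈ 9706.2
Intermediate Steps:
Function('R')(h) = Mul(2, h)
C = Rational(-1, 22920) (C = Pow(Add(-22795, -125), -1) = Pow(-22920, -1) = Rational(-1, 22920) ≈ -4.3630e-5)
f = 899 (f = Add(Mul(9, 105), -46) = Add(945, -46) = 899)
Mul(Add(f, -29946), Pow(Add(C, Function('R')(Mul(202, Pow(-135, -1)))), -1)) = Mul(Add(899, -29946), Pow(Add(Rational(-1, 22920), Mul(2, Mul(202, Pow(-135, -1)))), -1)) = Mul(-29047, Pow(Add(Rational(-1, 22920), Mul(2, Mul(202, Rational(-1, 135)))), -1)) = Mul(-29047, Pow(Add(Rational(-1, 22920), Mul(2, Rational(-202, 135))), -1)) = Mul(-29047, Pow(Add(Rational(-1, 22920), Rational(-404, 135)), -1)) = Mul(-29047, Pow(Rational(-617321, 206280), -1)) = Mul(-29047, Rational(-206280, 617321)) = Rational(5991815160, 617321)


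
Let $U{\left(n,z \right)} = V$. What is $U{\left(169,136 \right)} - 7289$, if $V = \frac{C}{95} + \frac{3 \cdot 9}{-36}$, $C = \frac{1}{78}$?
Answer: $- \frac{108034093}{14820} \approx -7289.8$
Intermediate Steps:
$C = \frac{1}{78} \approx 0.012821$
$V = - \frac{11113}{14820}$ ($V = \frac{1}{78 \cdot 95} + \frac{3 \cdot 9}{-36} = \frac{1}{78} \cdot \frac{1}{95} + 27 \left(- \frac{1}{36}\right) = \frac{1}{7410} - \frac{3}{4} = - \frac{11113}{14820} \approx -0.74986$)
$U{\left(n,z \right)} = - \frac{11113}{14820}$
$U{\left(169,136 \right)} - 7289 = - \frac{11113}{14820} - 7289 = - \frac{108034093}{14820}$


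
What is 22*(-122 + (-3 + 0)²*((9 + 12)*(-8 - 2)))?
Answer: -44264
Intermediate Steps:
22*(-122 + (-3 + 0)²*((9 + 12)*(-8 - 2))) = 22*(-122 + (-3)²*(21*(-10))) = 22*(-122 + 9*(-210)) = 22*(-122 - 1890) = 22*(-2012) = -44264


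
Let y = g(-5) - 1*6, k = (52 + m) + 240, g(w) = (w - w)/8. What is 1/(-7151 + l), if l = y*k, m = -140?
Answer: -1/8063 ≈ -0.00012402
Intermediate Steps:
g(w) = 0 (g(w) = 0*(1/8) = 0)
k = 152 (k = (52 - 140) + 240 = -88 + 240 = 152)
y = -6 (y = 0 - 1*6 = 0 - 6 = -6)
l = -912 (l = -6*152 = -912)
1/(-7151 + l) = 1/(-7151 - 912) = 1/(-8063) = -1/8063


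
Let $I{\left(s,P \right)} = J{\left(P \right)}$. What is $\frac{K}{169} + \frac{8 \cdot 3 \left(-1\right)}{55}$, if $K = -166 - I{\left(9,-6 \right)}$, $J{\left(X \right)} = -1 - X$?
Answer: $- \frac{13461}{9295} \approx -1.4482$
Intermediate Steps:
$I{\left(s,P \right)} = -1 - P$
$K = -171$ ($K = -166 - \left(-1 - -6\right) = -166 - \left(-1 + 6\right) = -166 - 5 = -171$)
$\frac{K}{169} + \frac{8 \cdot 3 \left(-1\right)}{55} = - \frac{171}{169} + \frac{8 \cdot 3 \left(-1\right)}{55} = \left(-171\right) \frac{1}{169} + 24 \left(-1\right) \frac{1}{55} = - \frac{171}{169} - \frac{24}{55} = - \frac{13461}{9295}$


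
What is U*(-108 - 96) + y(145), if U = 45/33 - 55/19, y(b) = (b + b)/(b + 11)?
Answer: 5122145/16302 ≈ 314.20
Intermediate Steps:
y(b) = 2*b/(11 + b) (y(b) = (2*b)/(11 + b) = 2*b/(11 + b))
U = -320/209 (U = 45*(1/33) - 55*1/19 = 15/11 - 55/19 = -320/209 ≈ -1.5311)
U*(-108 - 96) + y(145) = -320*(-108 - 96)/209 + 2*145/(11 + 145) = -320/209*(-204) + 2*145/156 = 65280/209 + 2*145*(1/156) = 65280/209 + 145/78 = 5122145/16302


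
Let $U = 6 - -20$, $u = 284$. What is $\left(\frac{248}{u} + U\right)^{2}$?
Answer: $\frac{3640464}{5041} \approx 722.17$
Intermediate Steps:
$U = 26$ ($U = 6 + 20 = 26$)
$\left(\frac{248}{u} + U\right)^{2} = \left(\frac{248}{284} + 26\right)^{2} = \left(248 \cdot \frac{1}{284} + 26\right)^{2} = \left(\frac{62}{71} + 26\right)^{2} = \left(\frac{1908}{71}\right)^{2} = \frac{3640464}{5041}$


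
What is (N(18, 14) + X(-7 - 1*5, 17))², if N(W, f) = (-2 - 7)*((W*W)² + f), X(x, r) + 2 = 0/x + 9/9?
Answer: 892856797921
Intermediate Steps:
X(x, r) = -1 (X(x, r) = -2 + (0/x + 9/9) = -2 + (0 + 9*(⅑)) = -2 + (0 + 1) = -2 + 1 = -1)
N(W, f) = -9*f - 9*W⁴ (N(W, f) = -9*((W²)² + f) = -9*(W⁴ + f) = -9*(f + W⁴) = -9*f - 9*W⁴)
(N(18, 14) + X(-7 - 1*5, 17))² = ((-9*14 - 9*18⁴) - 1)² = ((-126 - 9*104976) - 1)² = ((-126 - 944784) - 1)² = (-944910 - 1)² = (-944911)² = 892856797921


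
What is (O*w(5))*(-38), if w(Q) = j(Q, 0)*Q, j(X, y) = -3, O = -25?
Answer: -14250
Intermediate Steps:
w(Q) = -3*Q
(O*w(5))*(-38) = -(-75)*5*(-38) = -25*(-15)*(-38) = 375*(-38) = -14250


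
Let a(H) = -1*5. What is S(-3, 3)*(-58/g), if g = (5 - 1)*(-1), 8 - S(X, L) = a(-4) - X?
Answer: 145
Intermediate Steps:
a(H) = -5
S(X, L) = 13 + X (S(X, L) = 8 - (-5 - X) = 8 + (5 + X) = 13 + X)
g = -4 (g = 4*(-1) = -4)
S(-3, 3)*(-58/g) = (13 - 3)*(-58/(-4)) = 10*(-58*(-1/4)) = 10*(29/2) = 145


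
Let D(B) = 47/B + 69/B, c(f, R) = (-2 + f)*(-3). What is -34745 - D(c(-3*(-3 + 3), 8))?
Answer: -104293/3 ≈ -34764.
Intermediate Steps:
c(f, R) = 6 - 3*f
D(B) = 116/B
-34745 - D(c(-3*(-3 + 3), 8)) = -34745 - 116/(6 - (-9)*(-3 + 3)) = -34745 - 116/(6 - (-9)*0) = -34745 - 116/(6 - 3*0) = -34745 - 116/(6 + 0) = -34745 - 116/6 = -34745 - 1*58/3 = -34745 - 58/3 = -104293/3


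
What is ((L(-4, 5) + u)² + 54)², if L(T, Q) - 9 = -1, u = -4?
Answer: 4900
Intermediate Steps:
L(T, Q) = 8 (L(T, Q) = 9 - 1 = 8)
((L(-4, 5) + u)² + 54)² = ((8 - 4)² + 54)² = (4² + 54)² = (16 + 54)² = 70² = 4900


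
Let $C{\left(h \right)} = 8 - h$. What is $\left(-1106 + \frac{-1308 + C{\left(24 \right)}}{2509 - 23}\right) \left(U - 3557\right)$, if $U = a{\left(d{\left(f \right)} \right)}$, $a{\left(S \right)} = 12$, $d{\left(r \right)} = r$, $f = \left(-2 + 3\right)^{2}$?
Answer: $\frac{4875863900}{1243} \approx 3.9227 \cdot 10^{6}$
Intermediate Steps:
$f = 1$ ($f = 1^{2} = 1$)
$U = 12$
$\left(-1106 + \frac{-1308 + C{\left(24 \right)}}{2509 - 23}\right) \left(U - 3557\right) = \left(-1106 + \frac{-1308 + \left(8 - 24\right)}{2509 - 23}\right) \left(12 - 3557\right) = \left(-1106 + \frac{-1308 + \left(8 - 24\right)}{2486}\right) \left(-3545\right) = \left(-1106 + \left(-1308 - 16\right) \frac{1}{2486}\right) \left(-3545\right) = \left(-1106 - \frac{662}{1243}\right) \left(-3545\right) = \left(- \frac{1375420}{1243}\right) \left(-3545\right) = \frac{4875863900}{1243}$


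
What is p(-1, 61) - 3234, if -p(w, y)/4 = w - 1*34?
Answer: -3094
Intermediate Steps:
p(w, y) = 136 - 4*w (p(w, y) = -4*(w - 1*34) = -4*(w - 34) = -4*(-34 + w) = 136 - 4*w)
p(-1, 61) - 3234 = (136 - 4*(-1)) - 3234 = (136 + 4) - 3234 = 140 - 3234 = -3094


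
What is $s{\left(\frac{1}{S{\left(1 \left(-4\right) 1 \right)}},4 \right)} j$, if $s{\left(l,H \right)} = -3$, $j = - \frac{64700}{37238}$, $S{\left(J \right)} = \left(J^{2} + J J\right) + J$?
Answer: $\frac{97050}{18619} \approx 5.2124$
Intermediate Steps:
$S{\left(J \right)} = J + 2 J^{2}$ ($S{\left(J \right)} = \left(J^{2} + J^{2}\right) + J = 2 J^{2} + J = J + 2 J^{2}$)
$j = - \frac{32350}{18619}$ ($j = \left(-64700\right) \frac{1}{37238} = - \frac{32350}{18619} \approx -1.7375$)
$s{\left(\frac{1}{S{\left(1 \left(-4\right) 1 \right)}},4 \right)} j = \left(-3\right) \left(- \frac{32350}{18619}\right) = \frac{97050}{18619}$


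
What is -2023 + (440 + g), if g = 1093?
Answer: -490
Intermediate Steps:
-2023 + (440 + g) = -2023 + (440 + 1093) = -2023 + 1533 = -490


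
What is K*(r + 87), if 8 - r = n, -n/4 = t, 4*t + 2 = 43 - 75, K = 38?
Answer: 2318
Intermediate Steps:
t = -17/2 (t = -1/2 + (43 - 75)/4 = -1/2 + (1/4)*(-32) = -1/2 - 8 = -17/2 ≈ -8.5000)
n = 34 (n = -4*(-17/2) = 34)
r = -26 (r = 8 - 1*34 = 8 - 34 = -26)
K*(r + 87) = 38*(-26 + 87) = 38*61 = 2318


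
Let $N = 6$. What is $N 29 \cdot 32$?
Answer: $5568$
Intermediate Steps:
$N 29 \cdot 32 = 6 \cdot 29 \cdot 32 = 174 \cdot 32 = 5568$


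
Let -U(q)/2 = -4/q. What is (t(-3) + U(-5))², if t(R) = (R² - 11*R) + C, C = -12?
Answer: 20164/25 ≈ 806.56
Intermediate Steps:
t(R) = -12 + R² - 11*R (t(R) = (R² - 11*R) - 12 = -12 + R² - 11*R)
U(q) = 8/q (U(q) = -(-8)/q = 8/q)
(t(-3) + U(-5))² = ((-12 + (-3)² - 11*(-3)) + 8/(-5))² = ((-12 + 9 + 33) + 8*(-⅕))² = (30 - 8/5)² = (142/5)² = 20164/25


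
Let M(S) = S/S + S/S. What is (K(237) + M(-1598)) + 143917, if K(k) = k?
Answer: 144156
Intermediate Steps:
M(S) = 2 (M(S) = 1 + 1 = 2)
(K(237) + M(-1598)) + 143917 = (237 + 2) + 143917 = 239 + 143917 = 144156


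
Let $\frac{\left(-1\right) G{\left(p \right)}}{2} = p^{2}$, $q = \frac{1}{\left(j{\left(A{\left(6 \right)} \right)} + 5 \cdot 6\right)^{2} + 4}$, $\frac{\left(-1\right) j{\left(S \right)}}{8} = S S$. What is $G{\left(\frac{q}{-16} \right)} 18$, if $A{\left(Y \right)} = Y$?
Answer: $- \frac{9}{283603111936} \approx -3.1735 \cdot 10^{-11}$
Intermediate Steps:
$j{\left(S \right)} = - 8 S^{2}$ ($j{\left(S \right)} = - 8 S S = - 8 S^{2}$)
$q = \frac{1}{66568}$ ($q = \frac{1}{\left(- 8 \cdot 6^{2} + 5 \cdot 6\right)^{2} + 4} = \frac{1}{\left(\left(-8\right) 36 + 30\right)^{2} + 4} = \frac{1}{\left(-288 + 30\right)^{2} + 4} = \frac{1}{\left(-258\right)^{2} + 4} = \frac{1}{66564 + 4} = \frac{1}{66568} \approx 1.5022 \cdot 10^{-5}$)
$G{\left(p \right)} = - 2 p^{2}$
$G{\left(\frac{q}{-16} \right)} 18 = - 2 \left(\frac{1}{66568 \left(-16\right)}\right)^{2} \cdot 18 = - 2 \left(\frac{1}{66568} \left(- \frac{1}{16}\right)\right)^{2} \cdot 18 = - 2 \left(- \frac{1}{1065088}\right)^{2} \cdot 18 = \left(-2\right) \frac{1}{1134412447744} \cdot 18 = \left(- \frac{1}{567206223872}\right) 18 = - \frac{9}{283603111936}$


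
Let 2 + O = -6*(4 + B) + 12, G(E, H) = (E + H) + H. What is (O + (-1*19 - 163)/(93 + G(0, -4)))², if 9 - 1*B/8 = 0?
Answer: 1451000464/7225 ≈ 2.0083e+5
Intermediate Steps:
B = 72 (B = 72 - 8*0 = 72 + 0 = 72)
G(E, H) = E + 2*H
O = -446 (O = -2 + (-6*(4 + 72) + 12) = -2 + (-6*76 + 12) = -2 + (-456 + 12) = -2 - 444 = -446)
(O + (-1*19 - 163)/(93 + G(0, -4)))² = (-446 + (-1*19 - 163)/(93 + (0 + 2*(-4))))² = (-446 + (-19 - 163)/(93 + (0 - 8)))² = (-446 - 182/(93 - 8))² = (-446 - 182/85)² = (-38092/85)² = 1451000464/7225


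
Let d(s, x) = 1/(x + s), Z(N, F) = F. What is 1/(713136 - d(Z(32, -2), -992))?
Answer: 994/708857185 ≈ 1.4023e-6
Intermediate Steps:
d(s, x) = 1/(s + x)
1/(713136 - d(Z(32, -2), -992)) = 1/(713136 - 1/(-2 - 992)) = 1/(713136 - 1/(-994)) = 1/(713136 - 1*(-1/994)) = 1/(713136 + 1/994) = 1/(708857185/994) = 994/708857185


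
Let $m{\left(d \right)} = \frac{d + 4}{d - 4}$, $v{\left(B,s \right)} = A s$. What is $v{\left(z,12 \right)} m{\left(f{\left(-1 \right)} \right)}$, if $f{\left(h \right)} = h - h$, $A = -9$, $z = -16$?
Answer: $108$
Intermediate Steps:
$f{\left(h \right)} = 0$
$v{\left(B,s \right)} = - 9 s$
$m{\left(d \right)} = \frac{4 + d}{-4 + d}$
$v{\left(z,12 \right)} m{\left(f{\left(-1 \right)} \right)} = \left(-9\right) 12 \frac{4 + 0}{-4 + 0} = - 108 \frac{1}{-4} \cdot 4 = - 108 \left(\left(- \frac{1}{4}\right) 4\right) = \left(-108\right) \left(-1\right) = 108$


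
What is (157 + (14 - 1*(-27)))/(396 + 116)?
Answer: 99/256 ≈ 0.38672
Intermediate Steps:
(157 + (14 - 1*(-27)))/(396 + 116) = (157 + (14 + 27))/512 = (157 + 41)*(1/512) = 198*(1/512) = 99/256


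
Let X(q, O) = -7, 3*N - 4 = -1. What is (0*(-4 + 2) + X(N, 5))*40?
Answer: -280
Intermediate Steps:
N = 1 (N = 4/3 + (⅓)*(-1) = 4/3 - ⅓ = 1)
(0*(-4 + 2) + X(N, 5))*40 = (0*(-4 + 2) - 7)*40 = (0*(-2) - 7)*40 = (0 - 7)*40 = -7*40 = -280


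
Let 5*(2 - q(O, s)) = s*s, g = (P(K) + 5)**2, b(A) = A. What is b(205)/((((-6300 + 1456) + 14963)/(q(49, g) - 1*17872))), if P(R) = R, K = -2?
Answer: -3666671/10119 ≈ -362.35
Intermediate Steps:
g = 9 (g = (-2 + 5)**2 = 3**2 = 9)
q(O, s) = 2 - s**2/5 (q(O, s) = 2 - s*s/5 = 2 - s**2/5)
b(205)/((((-6300 + 1456) + 14963)/(q(49, g) - 1*17872))) = 205/((((-6300 + 1456) + 14963)/((2 - 1/5*9**2) - 1*17872))) = 205/(((-4844 + 14963)/((2 - 1/5*81) - 17872))) = 205/((10119/((2 - 81/5) - 17872))) = 205/((10119/(-71/5 - 17872))) = 205/((10119/(-89431/5))) = 205/((10119*(-5/89431))) = 205/(-50595/89431) = 205*(-89431/50595) = -3666671/10119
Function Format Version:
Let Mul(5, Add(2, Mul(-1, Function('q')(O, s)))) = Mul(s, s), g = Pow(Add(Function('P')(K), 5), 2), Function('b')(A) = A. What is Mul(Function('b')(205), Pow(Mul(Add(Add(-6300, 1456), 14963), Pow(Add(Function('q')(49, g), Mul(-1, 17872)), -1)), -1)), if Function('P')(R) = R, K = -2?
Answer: Rational(-3666671, 10119) ≈ -362.35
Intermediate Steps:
g = 9 (g = Pow(Add(-2, 5), 2) = Pow(3, 2) = 9)
Function('q')(O, s) = Add(2, Mul(Rational(-1, 5), Pow(s, 2))) (Function('q')(O, s) = Add(2, Mul(Rational(-1, 5), Mul(s, s))) = Add(2, Mul(Rational(-1, 5), Pow(s, 2))))
Mul(Function('b')(205), Pow(Mul(Add(Add(-6300, 1456), 14963), Pow(Add(Function('q')(49, g), Mul(-1, 17872)), -1)), -1)) = Mul(205, Pow(Mul(Add(Add(-6300, 1456), 14963), Pow(Add(Add(2, Mul(Rational(-1, 5), Pow(9, 2))), Mul(-1, 17872)), -1)), -1)) = Mul(205, Pow(Mul(Add(-4844, 14963), Pow(Add(Add(2, Mul(Rational(-1, 5), 81)), -17872), -1)), -1)) = Mul(205, Pow(Mul(10119, Pow(Add(Add(2, Rational(-81, 5)), -17872), -1)), -1)) = Mul(205, Pow(Mul(10119, Pow(Add(Rational(-71, 5), -17872), -1)), -1)) = Mul(205, Pow(Mul(10119, Pow(Rational(-89431, 5), -1)), -1)) = Mul(205, Pow(Mul(10119, Rational(-5, 89431)), -1)) = Mul(205, Pow(Rational(-50595, 89431), -1)) = Mul(205, Rational(-89431, 50595)) = Rational(-3666671, 10119)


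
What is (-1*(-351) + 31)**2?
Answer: 145924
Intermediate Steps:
(-1*(-351) + 31)**2 = (351 + 31)**2 = 382**2 = 145924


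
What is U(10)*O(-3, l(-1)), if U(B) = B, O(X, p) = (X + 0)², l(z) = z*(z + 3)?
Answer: 90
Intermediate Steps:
l(z) = z*(3 + z)
O(X, p) = X²
U(10)*O(-3, l(-1)) = 10*(-3)² = 10*9 = 90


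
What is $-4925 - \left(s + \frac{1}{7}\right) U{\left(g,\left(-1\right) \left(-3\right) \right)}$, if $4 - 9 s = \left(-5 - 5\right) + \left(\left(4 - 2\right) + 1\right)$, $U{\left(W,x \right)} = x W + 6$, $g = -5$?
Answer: $- \frac{34389}{7} \approx -4912.7$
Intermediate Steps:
$U{\left(W,x \right)} = 6 + W x$ ($U{\left(W,x \right)} = W x + 6 = 6 + W x$)
$s = \frac{11}{9}$ ($s = \frac{4}{9} - \frac{\left(-5 - 5\right) + \left(\left(4 - 2\right) + 1\right)}{9} = \frac{4}{9} - \frac{\left(-5 - 5\right) + \left(2 + 1\right)}{9} = \frac{4}{9} - \frac{-10 + 3}{9} = \frac{4}{9} - - \frac{7}{9} = \frac{4}{9} + \frac{7}{9} = \frac{11}{9} \approx 1.2222$)
$-4925 - \left(s + \frac{1}{7}\right) U{\left(g,\left(-1\right) \left(-3\right) \right)} = -4925 - \left(\frac{11}{9} + \frac{1}{7}\right) \left(6 - 5 \left(\left(-1\right) \left(-3\right)\right)\right) = -4925 - \left(\frac{11}{9} + \frac{1}{7}\right) \left(6 - 15\right) = -4925 - \frac{86 \left(6 - 15\right)}{63} = -4925 - \frac{86}{63} \left(-9\right) = -4925 - - \frac{86}{7} = -4925 + \frac{86}{7} = - \frac{34389}{7}$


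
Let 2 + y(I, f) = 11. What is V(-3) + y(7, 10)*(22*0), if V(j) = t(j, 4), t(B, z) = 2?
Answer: 2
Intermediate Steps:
V(j) = 2
y(I, f) = 9 (y(I, f) = -2 + 11 = 9)
V(-3) + y(7, 10)*(22*0) = 2 + 9*(22*0) = 2 + 9*0 = 2 + 0 = 2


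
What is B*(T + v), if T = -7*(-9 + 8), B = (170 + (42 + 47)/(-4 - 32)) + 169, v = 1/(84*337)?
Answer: 2400672055/1019088 ≈ 2355.7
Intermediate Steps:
v = 1/28308 (v = (1/84)*(1/337) = 1/28308 ≈ 3.5326e-5)
B = 12115/36 (B = (170 + 89/(-36)) + 169 = (170 + 89*(-1/36)) + 169 = (170 - 89/36) + 169 = 6031/36 + 169 = 12115/36 ≈ 336.53)
T = 7 (T = -7*(-1) = 7)
B*(T + v) = 12115*(7 + 1/28308)/36 = (12115/36)*(198157/28308) = 2400672055/1019088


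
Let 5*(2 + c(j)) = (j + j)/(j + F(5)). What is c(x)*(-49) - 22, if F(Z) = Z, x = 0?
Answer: 76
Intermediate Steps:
c(j) = -2 + 2*j/(5*(5 + j)) (c(j) = -2 + ((j + j)/(j + 5))/5 = -2 + ((2*j)/(5 + j))/5 = -2 + (2*j/(5 + j))/5 = -2 + 2*j/(5*(5 + j)))
c(x)*(-49) - 22 = (2*(-25 - 4*0)/(5*(5 + 0)))*(-49) - 22 = ((⅖)*(-25 + 0)/5)*(-49) - 22 = ((⅖)*(⅕)*(-25))*(-49) - 22 = -2*(-49) - 22 = 98 - 22 = 76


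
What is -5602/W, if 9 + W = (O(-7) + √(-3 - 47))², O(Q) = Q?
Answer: 2801/495 - 19607*I*√2/495 ≈ 5.6586 - 56.017*I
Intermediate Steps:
W = -9 + (-7 + 5*I*√2)² (W = -9 + (-7 + √(-3 - 47))² = -9 + (-7 + √(-50))² = -9 + (-7 + 5*I*√2)² ≈ -10.0 - 98.995*I)
-5602/W = -5602/(-10 - 70*I*√2)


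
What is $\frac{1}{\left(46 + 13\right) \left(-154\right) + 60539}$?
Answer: $\frac{1}{51453} \approx 1.9435 \cdot 10^{-5}$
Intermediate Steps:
$\frac{1}{\left(46 + 13\right) \left(-154\right) + 60539} = \frac{1}{59 \left(-154\right) + 60539} = \frac{1}{-9086 + 60539} = \frac{1}{51453}$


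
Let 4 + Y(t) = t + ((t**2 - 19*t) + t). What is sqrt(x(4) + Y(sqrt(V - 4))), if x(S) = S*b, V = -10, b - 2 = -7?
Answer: sqrt(-38 - 17*I*sqrt(14)) ≈ 4.2482 - 7.4865*I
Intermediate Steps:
b = -5 (b = 2 - 7 = -5)
x(S) = -5*S (x(S) = S*(-5) = -5*S)
Y(t) = -4 + t**2 - 17*t (Y(t) = -4 + (t + ((t**2 - 19*t) + t)) = -4 + (t + (t**2 - 18*t)) = -4 + (t**2 - 17*t) = -4 + t**2 - 17*t)
sqrt(x(4) + Y(sqrt(V - 4))) = sqrt(-5*4 + (-4 + (sqrt(-10 - 4))**2 - 17*sqrt(-10 - 4))) = sqrt(-20 + (-4 + (sqrt(-14))**2 - 17*I*sqrt(14))) = sqrt(-20 + (-4 + (I*sqrt(14))**2 - 17*I*sqrt(14))) = sqrt(-20 + (-4 - 14 - 17*I*sqrt(14))) = sqrt(-20 + (-18 - 17*I*sqrt(14))) = sqrt(-38 - 17*I*sqrt(14))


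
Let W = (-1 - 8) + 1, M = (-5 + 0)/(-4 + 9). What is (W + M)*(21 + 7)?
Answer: -252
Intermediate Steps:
M = -1 (M = -5/5 = -5*⅕ = -1)
W = -8 (W = -9 + 1 = -8)
(W + M)*(21 + 7) = (-8 - 1)*(21 + 7) = -9*28 = -252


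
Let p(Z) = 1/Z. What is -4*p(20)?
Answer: -⅕ ≈ -0.20000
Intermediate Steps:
-4*p(20) = -4/20 = -4*1/20 = -⅕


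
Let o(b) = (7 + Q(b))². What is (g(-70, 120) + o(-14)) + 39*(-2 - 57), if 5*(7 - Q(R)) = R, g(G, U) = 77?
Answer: -48544/25 ≈ -1941.8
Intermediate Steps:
Q(R) = 7 - R/5
o(b) = (14 - b/5)² (o(b) = (7 + (7 - b/5))² = (14 - b/5)²)
(g(-70, 120) + o(-14)) + 39*(-2 - 57) = (77 + (-70 - 14)²/25) + 39*(-2 - 57) = (77 + (1/25)*(-84)²) + 39*(-59) = (77 + (1/25)*7056) - 2301 = (77 + 7056/25) - 2301 = 8981/25 - 2301 = -48544/25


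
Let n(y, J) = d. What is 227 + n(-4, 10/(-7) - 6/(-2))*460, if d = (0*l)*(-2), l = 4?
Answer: 227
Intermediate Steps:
d = 0 (d = (0*4)*(-2) = 0*(-2) = 0)
n(y, J) = 0
227 + n(-4, 10/(-7) - 6/(-2))*460 = 227 + 0*460 = 227 + 0 = 227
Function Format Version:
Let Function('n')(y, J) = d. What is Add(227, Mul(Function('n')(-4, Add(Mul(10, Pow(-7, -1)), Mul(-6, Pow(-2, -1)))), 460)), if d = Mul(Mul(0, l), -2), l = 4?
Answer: 227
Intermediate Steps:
d = 0 (d = Mul(Mul(0, 4), -2) = Mul(0, -2) = 0)
Function('n')(y, J) = 0
Add(227, Mul(Function('n')(-4, Add(Mul(10, Pow(-7, -1)), Mul(-6, Pow(-2, -1)))), 460)) = Add(227, Mul(0, 460)) = Add(227, 0) = 227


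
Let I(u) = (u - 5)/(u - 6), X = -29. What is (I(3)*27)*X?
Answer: -522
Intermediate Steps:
I(u) = (-5 + u)/(-6 + u)
(I(3)*27)*X = (((-5 + 3)/(-6 + 3))*27)*(-29) = ((-2/(-3))*27)*(-29) = (-⅓*(-2)*27)*(-29) = ((⅔)*27)*(-29) = 18*(-29) = -522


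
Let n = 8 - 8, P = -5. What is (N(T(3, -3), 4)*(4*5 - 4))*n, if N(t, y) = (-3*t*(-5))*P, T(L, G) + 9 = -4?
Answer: 0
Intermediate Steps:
T(L, G) = -13 (T(L, G) = -9 - 4 = -13)
n = 0
N(t, y) = -75*t (N(t, y) = -3*t*(-5)*(-5) = -(-15)*t*(-5) = (15*t)*(-5) = -75*t)
(N(T(3, -3), 4)*(4*5 - 4))*n = ((-75*(-13))*(4*5 - 4))*0 = (975*(20 - 4))*0 = (975*16)*0 = 15600*0 = 0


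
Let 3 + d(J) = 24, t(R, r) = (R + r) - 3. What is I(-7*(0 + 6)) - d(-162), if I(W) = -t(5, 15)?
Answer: -38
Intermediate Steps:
t(R, r) = -3 + R + r
d(J) = 21 (d(J) = -3 + 24 = 21)
I(W) = -17 (I(W) = -(-3 + 5 + 15) = -1*17 = -17)
I(-7*(0 + 6)) - d(-162) = -17 - 1*21 = -17 - 21 = -38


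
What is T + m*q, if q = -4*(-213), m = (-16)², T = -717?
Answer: 217395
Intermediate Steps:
m = 256
q = 852
T + m*q = -717 + 256*852 = -717 + 218112 = 217395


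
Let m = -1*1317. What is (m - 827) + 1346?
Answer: -798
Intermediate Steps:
m = -1317
(m - 827) + 1346 = (-1317 - 827) + 1346 = -2144 + 1346 = -798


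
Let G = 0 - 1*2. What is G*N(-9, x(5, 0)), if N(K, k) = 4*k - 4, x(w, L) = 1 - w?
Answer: 40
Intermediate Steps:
N(K, k) = -4 + 4*k
G = -2 (G = 0 - 2 = -2)
G*N(-9, x(5, 0)) = -2*(-4 + 4*(1 - 1*5)) = -2*(-4 + 4*(1 - 5)) = -2*(-4 + 4*(-4)) = -2*(-4 - 16) = -2*(-20) = 40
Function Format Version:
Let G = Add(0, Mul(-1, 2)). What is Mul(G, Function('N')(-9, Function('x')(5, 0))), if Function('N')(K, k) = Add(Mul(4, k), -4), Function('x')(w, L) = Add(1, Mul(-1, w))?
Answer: 40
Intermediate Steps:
Function('N')(K, k) = Add(-4, Mul(4, k))
G = -2 (G = Add(0, -2) = -2)
Mul(G, Function('N')(-9, Function('x')(5, 0))) = Mul(-2, Add(-4, Mul(4, Add(1, Mul(-1, 5))))) = Mul(-2, Add(-4, Mul(4, Add(1, -5)))) = Mul(-2, Add(-4, Mul(4, -4))) = Mul(-2, Add(-4, -16)) = Mul(-2, -20) = 40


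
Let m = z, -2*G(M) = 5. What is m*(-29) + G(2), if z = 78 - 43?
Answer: -2035/2 ≈ -1017.5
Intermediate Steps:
G(M) = -5/2 (G(M) = -½*5 = -5/2)
z = 35
m = 35
m*(-29) + G(2) = 35*(-29) - 5/2 = -1015 - 5/2 = -2035/2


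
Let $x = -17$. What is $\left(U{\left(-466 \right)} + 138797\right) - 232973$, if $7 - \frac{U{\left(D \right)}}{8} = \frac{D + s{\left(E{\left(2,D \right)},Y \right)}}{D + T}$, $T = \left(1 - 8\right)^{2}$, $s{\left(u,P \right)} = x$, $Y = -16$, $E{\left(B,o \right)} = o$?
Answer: $- \frac{13083968}{139} \approx -94129.0$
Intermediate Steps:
$s{\left(u,P \right)} = -17$
$T = 49$ ($T = \left(-7\right)^{2} = 49$)
$U{\left(D \right)} = 56 - \frac{8 \left(-17 + D\right)}{49 + D}$ ($U{\left(D \right)} = 56 - 8 \frac{D - 17}{D + 49} = 56 - 8 \frac{-17 + D}{49 + D} = 56 - \frac{8 \left(-17 + D\right)}{49 + D}$)
$\left(U{\left(-466 \right)} + 138797\right) - 232973 = \left(\frac{48 \left(60 - 466\right)}{49 - 466} + 138797\right) - 232973 = \left(48 \frac{1}{-417} \left(-406\right) + 138797\right) - 232973 = \left(48 \left(- \frac{1}{417}\right) \left(-406\right) + 138797\right) - 232973 = \left(\frac{6496}{139} + 138797\right) - 232973 = \frac{19299279}{139} - 232973 = - \frac{13083968}{139}$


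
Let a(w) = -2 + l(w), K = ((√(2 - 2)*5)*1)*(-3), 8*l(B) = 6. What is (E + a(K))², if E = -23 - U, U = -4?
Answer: 6561/16 ≈ 410.06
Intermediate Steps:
l(B) = ¾ (l(B) = (⅛)*6 = ¾)
K = 0 (K = ((√0*5)*1)*(-3) = ((0*5)*1)*(-3) = (0*1)*(-3) = 0*(-3) = 0)
E = -19 (E = -23 - 1*(-4) = -23 + 4 = -19)
a(w) = -5/4 (a(w) = -2 + ¾ = -5/4)
(E + a(K))² = (-19 - 5/4)² = (-81/4)² = 6561/16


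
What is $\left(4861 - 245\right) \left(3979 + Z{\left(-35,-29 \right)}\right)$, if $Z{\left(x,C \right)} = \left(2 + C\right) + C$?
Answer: $18108568$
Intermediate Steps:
$Z{\left(x,C \right)} = 2 + 2 C$
$\left(4861 - 245\right) \left(3979 + Z{\left(-35,-29 \right)}\right) = \left(4861 - 245\right) \left(3979 + \left(2 + 2 \left(-29\right)\right)\right) = 4616 \left(3979 + \left(2 - 58\right)\right) = 4616 \left(3979 - 56\right) = 4616 \cdot 3923 = 18108568$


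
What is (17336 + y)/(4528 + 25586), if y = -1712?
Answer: 124/239 ≈ 0.51883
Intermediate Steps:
(17336 + y)/(4528 + 25586) = (17336 - 1712)/(4528 + 25586) = 15624/30114 = 15624*(1/30114) = 124/239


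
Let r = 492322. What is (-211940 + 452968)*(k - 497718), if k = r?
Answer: -1300587088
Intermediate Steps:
k = 492322
(-211940 + 452968)*(k - 497718) = (-211940 + 452968)*(492322 - 497718) = 241028*(-5396) = -1300587088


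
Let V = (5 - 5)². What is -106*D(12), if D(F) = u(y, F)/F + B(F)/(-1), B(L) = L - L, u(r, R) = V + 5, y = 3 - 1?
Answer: -265/6 ≈ -44.167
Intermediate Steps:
V = 0 (V = 0² = 0)
y = 2
u(r, R) = 5 (u(r, R) = 0 + 5 = 5)
B(L) = 0
D(F) = 5/F (D(F) = 5/F + 0/(-1) = 5/F + 0*(-1) = 5/F + 0 = 5/F)
-106*D(12) = -530/12 = -106*5/12 = -265/6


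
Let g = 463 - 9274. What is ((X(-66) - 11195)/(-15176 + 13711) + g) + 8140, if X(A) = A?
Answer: -971754/1465 ≈ -663.31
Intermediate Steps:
g = -8811
((X(-66) - 11195)/(-15176 + 13711) + g) + 8140 = ((-66 - 11195)/(-15176 + 13711) - 8811) + 8140 = (-11261/(-1465) - 8811) + 8140 = (-11261*(-1/1465) - 8811) + 8140 = (11261/1465 - 8811) + 8140 = -12896854/1465 + 8140 = -971754/1465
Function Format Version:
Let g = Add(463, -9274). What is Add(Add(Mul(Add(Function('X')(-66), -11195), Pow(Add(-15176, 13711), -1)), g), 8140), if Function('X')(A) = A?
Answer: Rational(-971754, 1465) ≈ -663.31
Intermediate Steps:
g = -8811
Add(Add(Mul(Add(Function('X')(-66), -11195), Pow(Add(-15176, 13711), -1)), g), 8140) = Add(Add(Mul(Add(-66, -11195), Pow(Add(-15176, 13711), -1)), -8811), 8140) = Add(Add(Mul(-11261, Pow(-1465, -1)), -8811), 8140) = Add(Add(Mul(-11261, Rational(-1, 1465)), -8811), 8140) = Add(Add(Rational(11261, 1465), -8811), 8140) = Add(Rational(-12896854, 1465), 8140) = Rational(-971754, 1465)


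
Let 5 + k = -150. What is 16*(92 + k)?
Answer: -1008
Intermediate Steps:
k = -155 (k = -5 - 150 = -155)
16*(92 + k) = 16*(92 - 155) = 16*(-63) = -1008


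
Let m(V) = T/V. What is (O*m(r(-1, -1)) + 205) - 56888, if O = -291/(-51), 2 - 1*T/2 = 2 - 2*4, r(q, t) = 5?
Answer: -4816503/85 ≈ -56665.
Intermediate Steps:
T = 16 (T = 4 - 2*(2 - 2*4) = 4 - 2*(2 - 8) = 4 - 2*(-6) = 4 + 12 = 16)
O = 97/17 (O = -291*(-1/51) = 97/17 ≈ 5.7059)
m(V) = 16/V
(O*m(r(-1, -1)) + 205) - 56888 = (97*(16/5)/17 + 205) - 56888 = (97*(16*(1/5))/17 + 205) - 56888 = ((97/17)*(16/5) + 205) - 56888 = (1552/85 + 205) - 56888 = 18977/85 - 56888 = -4816503/85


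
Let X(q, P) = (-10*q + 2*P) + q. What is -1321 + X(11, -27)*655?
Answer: -101536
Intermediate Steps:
X(q, P) = -9*q + 2*P
-1321 + X(11, -27)*655 = -1321 + (-9*11 + 2*(-27))*655 = -1321 + (-99 - 54)*655 = -1321 - 153*655 = -1321 - 100215 = -101536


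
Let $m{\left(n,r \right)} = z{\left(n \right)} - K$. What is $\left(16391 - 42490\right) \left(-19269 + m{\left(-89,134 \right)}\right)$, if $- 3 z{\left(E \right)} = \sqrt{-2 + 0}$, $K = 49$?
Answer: $504180482 + \frac{26099 i \sqrt{2}}{3} \approx 5.0418 \cdot 10^{8} + 12303.0 i$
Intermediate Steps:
$z{\left(E \right)} = - \frac{i \sqrt{2}}{3}$ ($z{\left(E \right)} = - \frac{\sqrt{-2 + 0}}{3} = - \frac{\sqrt{-2}}{3} = - \frac{i \sqrt{2}}{3}$)
$m{\left(n,r \right)} = -49 - \frac{i \sqrt{2}}{3}$ ($m{\left(n,r \right)} = - \frac{i \sqrt{2}}{3} - 49 = -49 - \frac{i \sqrt{2}}{3}$)
$\left(16391 - 42490\right) \left(-19269 + m{\left(-89,134 \right)}\right) = \left(16391 - 42490\right) \left(-19269 - \left(49 + \frac{i \sqrt{2}}{3}\right)\right) = - 26099 \left(-19318 - \frac{i \sqrt{2}}{3}\right) = 504180482 + \frac{26099 i \sqrt{2}}{3}$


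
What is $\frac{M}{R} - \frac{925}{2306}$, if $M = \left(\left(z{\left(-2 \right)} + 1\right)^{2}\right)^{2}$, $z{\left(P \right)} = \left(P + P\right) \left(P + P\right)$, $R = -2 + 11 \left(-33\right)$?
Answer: $- \frac{192937051}{841690} \approx -229.23$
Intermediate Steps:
$R = -365$ ($R = -2 - 363 = -365$)
$z{\left(P \right)} = 4 P^{2}$ ($z{\left(P \right)} = 2 P 2 P = 4 P^{2}$)
$M = 83521$ ($M = \left(\left(4 \left(-2\right)^{2} + 1\right)^{2}\right)^{2} = \left(\left(4 \cdot 4 + 1\right)^{2}\right)^{2} = \left(\left(16 + 1\right)^{2}\right)^{2} = \left(17^{2}\right)^{2} = 289^{2} = 83521$)
$\frac{M}{R} - \frac{925}{2306} = \frac{83521}{-365} - \frac{925}{2306} = 83521 \left(- \frac{1}{365}\right) - \frac{925}{2306} = - \frac{83521}{365} - \frac{925}{2306} = - \frac{192937051}{841690}$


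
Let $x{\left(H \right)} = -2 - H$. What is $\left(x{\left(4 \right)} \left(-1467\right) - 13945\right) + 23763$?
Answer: $18620$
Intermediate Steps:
$\left(x{\left(4 \right)} \left(-1467\right) - 13945\right) + 23763 = \left(\left(-2 - 4\right) \left(-1467\right) - 13945\right) + 23763 = \left(\left(-6\right) \left(-1467\right) - 13945\right) + 23763 = \left(8802 - 13945\right) + 23763 = -5143 + 23763 = 18620$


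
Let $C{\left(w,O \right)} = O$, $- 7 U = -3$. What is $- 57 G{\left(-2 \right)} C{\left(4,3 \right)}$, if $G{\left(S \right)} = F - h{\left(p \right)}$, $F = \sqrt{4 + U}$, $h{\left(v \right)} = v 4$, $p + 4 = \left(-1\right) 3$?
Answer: $-4788 - \frac{171 \sqrt{217}}{7} \approx -5147.9$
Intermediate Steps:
$U = \frac{3}{7}$ ($U = \left(- \frac{1}{7}\right) \left(-3\right) = \frac{3}{7} \approx 0.42857$)
$p = -7$ ($p = -4 - 3 = -7$)
$h{\left(v \right)} = 4 v$
$F = \frac{\sqrt{217}}{7}$ ($F = \sqrt{4 + \frac{3}{7}} = \sqrt{\frac{31}{7}} = \frac{\sqrt{217}}{7} \approx 2.1044$)
$G{\left(S \right)} = 28 + \frac{\sqrt{217}}{7}$ ($G{\left(S \right)} = \frac{\sqrt{217}}{7} - 4 \left(-7\right) = \frac{\sqrt{217}}{7} - -28 = \frac{\sqrt{217}}{7} + 28 = 28 + \frac{\sqrt{217}}{7}$)
$- 57 G{\left(-2 \right)} C{\left(4,3 \right)} = - 57 \left(28 + \frac{\sqrt{217}}{7}\right) 3 = \left(-1596 - \frac{57 \sqrt{217}}{7}\right) 3 = -4788 - \frac{171 \sqrt{217}}{7}$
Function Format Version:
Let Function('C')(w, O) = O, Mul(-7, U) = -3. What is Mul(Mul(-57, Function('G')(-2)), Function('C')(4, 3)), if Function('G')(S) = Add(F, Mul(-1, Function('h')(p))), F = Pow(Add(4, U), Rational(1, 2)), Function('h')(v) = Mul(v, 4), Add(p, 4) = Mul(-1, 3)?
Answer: Add(-4788, Mul(Rational(-171, 7), Pow(217, Rational(1, 2)))) ≈ -5147.9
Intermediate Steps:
U = Rational(3, 7) (U = Mul(Rational(-1, 7), -3) = Rational(3, 7) ≈ 0.42857)
p = -7 (p = Add(-4, Mul(-1, 3)) = Add(-4, -3) = -7)
Function('h')(v) = Mul(4, v)
F = Mul(Rational(1, 7), Pow(217, Rational(1, 2))) (F = Pow(Add(4, Rational(3, 7)), Rational(1, 2)) = Pow(Rational(31, 7), Rational(1, 2)) = Mul(Rational(1, 7), Pow(217, Rational(1, 2))) ≈ 2.1044)
Function('G')(S) = Add(28, Mul(Rational(1, 7), Pow(217, Rational(1, 2)))) (Function('G')(S) = Add(Mul(Rational(1, 7), Pow(217, Rational(1, 2))), Mul(-1, Mul(4, -7))) = Add(Mul(Rational(1, 7), Pow(217, Rational(1, 2))), Mul(-1, -28)) = Add(Mul(Rational(1, 7), Pow(217, Rational(1, 2))), 28) = Add(28, Mul(Rational(1, 7), Pow(217, Rational(1, 2)))))
Mul(Mul(-57, Function('G')(-2)), Function('C')(4, 3)) = Mul(Mul(-57, Add(28, Mul(Rational(1, 7), Pow(217, Rational(1, 2))))), 3) = Mul(Add(-1596, Mul(Rational(-57, 7), Pow(217, Rational(1, 2)))), 3) = Add(-4788, Mul(Rational(-171, 7), Pow(217, Rational(1, 2))))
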